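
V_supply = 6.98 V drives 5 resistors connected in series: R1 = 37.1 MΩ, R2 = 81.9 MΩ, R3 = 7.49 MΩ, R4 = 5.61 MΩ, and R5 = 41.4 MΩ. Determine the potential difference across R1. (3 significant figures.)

V ≈ 1.49 V

Series total: ΣR = 37.1 + 81.9 + 7.49 + 5.61 + 41.4 = 173.5 MΩ.
By the voltage-divider rule, V = 6.98 × 37.10/173.5 = 1.493 V.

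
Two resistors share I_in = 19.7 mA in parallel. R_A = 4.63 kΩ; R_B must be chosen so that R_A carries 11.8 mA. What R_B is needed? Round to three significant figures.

R_B ≈ 6.92 kΩ

Two-branch current divider: I_A = I_in · R_B/(R_A + R_B).
11.8/19.7 = R_B/(R_A + R_B) → R_B = R_A · (0.5990)/(1 − 0.5990) = 4.63 × 1.494 = 6.916 kΩ.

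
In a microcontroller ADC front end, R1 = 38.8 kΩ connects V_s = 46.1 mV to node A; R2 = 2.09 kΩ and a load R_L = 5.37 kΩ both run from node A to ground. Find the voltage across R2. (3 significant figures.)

First combine the lower leg with the load: R2 ‖ R_L = 1.504 kΩ.
Voltage divider with the loaded lower leg: V_out = 46.1 × 1.504/(38.8 + 1.504) = 46.1 × 0.03733 = 1.721 mV.

V_out ≈ 1.72 mV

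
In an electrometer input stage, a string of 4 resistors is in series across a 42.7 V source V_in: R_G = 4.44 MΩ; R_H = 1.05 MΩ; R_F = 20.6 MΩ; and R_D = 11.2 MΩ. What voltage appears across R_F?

V ≈ 23.6 V

Series total: ΣR = 4.44 + 1.05 + 20.6 + 11.2 = 37.29 MΩ.
Voltage divider: V = V_in · (20.60 / 37.29) = 42.7 × 0.5524 = 23.59 V.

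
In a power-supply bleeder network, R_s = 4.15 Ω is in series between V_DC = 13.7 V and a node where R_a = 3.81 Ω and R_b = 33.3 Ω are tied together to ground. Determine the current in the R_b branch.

I ≈ 0.186 A

Parallel bank: R_p = 1/(1/3.81 + 1/33.3) = 3.419 Ω.
Node voltage V_A = V_DC · R_p/(R_s + R_p) = 13.7 × 0.4517 = 6.188 V.
I(R_b) = V_A / R_b = 6.188/33.3 = 0.1858 A.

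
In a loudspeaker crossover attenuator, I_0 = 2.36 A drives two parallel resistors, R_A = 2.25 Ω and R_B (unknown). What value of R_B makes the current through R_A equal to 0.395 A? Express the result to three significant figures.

R_B ≈ 0.452 Ω

Two-branch current divider: I_A = I_0 · R_B/(R_A + R_B).
With f = 0.1674, R_B = R_A · f/(1−f) = 2.25 × 0.2010 = 0.4523 Ω.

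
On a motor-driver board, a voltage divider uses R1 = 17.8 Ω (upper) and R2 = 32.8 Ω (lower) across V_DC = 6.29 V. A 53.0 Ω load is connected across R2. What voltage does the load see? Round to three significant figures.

V_out ≈ 3.35 V

R2 ‖ R_L = (32.8 × 53.0)/(32.8 + 53.0) = 20.26 Ω.
Then V_out = V_DC · R2'/(R1 + R2') = 6.29 × 20.26/38.06 = 3.348 V.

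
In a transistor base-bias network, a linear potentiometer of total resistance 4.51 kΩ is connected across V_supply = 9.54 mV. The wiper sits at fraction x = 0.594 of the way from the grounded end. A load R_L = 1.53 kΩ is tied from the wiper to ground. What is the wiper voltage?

Lower segment x·R_p = 2.679 kΩ; upper segment (1−x)·R_p = 1.831 kΩ.
(x·R_p) ‖ R_L = 0.9738 kΩ.
V_out = 9.54 × 0.9738/(1.831 + 0.9738) = 3.312 mV.
(Unloaded: V_out = x·V_supply = 5.67 mV.)

V_out ≈ 3.31 mV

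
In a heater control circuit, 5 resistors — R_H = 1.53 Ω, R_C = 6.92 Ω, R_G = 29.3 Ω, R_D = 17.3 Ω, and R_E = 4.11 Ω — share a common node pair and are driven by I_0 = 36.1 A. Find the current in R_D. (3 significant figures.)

I ≈ 1.84 A

Conductances: ΣG = 1/1.53 + 1/6.92 + 1/29.3 + 1/17.3 + 1/4.11 = 1.133 (1/Ω).
Current divider: I(R_D) = I_0 · G_k/ΣG = 36.1 × (0.05780/1.133) = 36.1 × 0.05100 = 1.841 A.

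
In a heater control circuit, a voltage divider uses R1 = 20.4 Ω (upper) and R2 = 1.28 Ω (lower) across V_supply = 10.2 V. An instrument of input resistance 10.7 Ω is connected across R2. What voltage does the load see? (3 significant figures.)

V_out ≈ 0.541 V

R2 ‖ R_L = (1.28 × 10.7)/(1.28 + 10.7) = 1.143 Ω.
Voltage divider with the loaded lower leg: V_out = 10.2 × 1.143/(20.4 + 1.143) = 10.2 × 0.05307 = 0.5413 V.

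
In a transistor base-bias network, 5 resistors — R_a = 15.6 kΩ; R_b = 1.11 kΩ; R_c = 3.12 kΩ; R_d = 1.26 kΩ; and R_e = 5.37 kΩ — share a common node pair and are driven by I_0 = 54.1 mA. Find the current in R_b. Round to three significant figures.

Conductances: ΣG = 1/15.6 + 1/1.11 + 1/3.12 + 1/1.26 + 1/5.37 = 2.265 (1/kΩ).
Current divider: I(R_b) = I_0 · G_k/ΣG = 54.1 × (0.9009/2.265) = 54.1 × 0.3977 = 21.51 mA.

I ≈ 21.5 mA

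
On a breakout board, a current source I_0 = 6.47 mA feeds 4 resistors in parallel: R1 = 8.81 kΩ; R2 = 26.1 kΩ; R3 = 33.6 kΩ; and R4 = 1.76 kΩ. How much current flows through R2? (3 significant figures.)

I ≈ 0.331 mA

Conductances: ΣG = 1/8.81 + 1/26.1 + 1/33.6 + 1/1.76 = 0.7498 (1/kΩ).
Current divider: I(R2) = I_0 · G_k/ΣG = 6.47 × (0.03831/0.7498) = 6.47 × 0.05110 = 0.3306 mA.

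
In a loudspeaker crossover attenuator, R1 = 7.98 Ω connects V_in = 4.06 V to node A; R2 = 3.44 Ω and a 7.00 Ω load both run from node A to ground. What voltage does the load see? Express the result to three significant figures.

V_out ≈ 0.910 V

R2 ‖ R_L = (3.44 × 7.00)/(3.44 + 7.00) = 2.307 Ω.
Voltage divider with the loaded lower leg: V_out = 4.06 × 2.307/(7.98 + 2.307) = 4.06 × 0.2242 = 0.9104 V.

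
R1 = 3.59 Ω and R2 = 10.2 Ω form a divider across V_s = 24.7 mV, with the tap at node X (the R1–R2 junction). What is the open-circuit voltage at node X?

V_th ≈ 18.3 mV

With X open, the divider is unloaded: V_th = 24.7 × 10.2/13.79 = 18.27 mV.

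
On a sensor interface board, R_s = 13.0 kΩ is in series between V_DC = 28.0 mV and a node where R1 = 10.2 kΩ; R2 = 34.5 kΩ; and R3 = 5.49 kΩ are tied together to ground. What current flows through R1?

Combine the parallel branches: R_p = (1/10.2 + 1/34.5 + 1/5.49)⁻¹ = 3.234 kΩ.
V_A by voltage divider: V_A = 28.0 × 3.234/(13.0 + 3.234) = 5.579 mV.
I(R1) = V_A / R1 = 5.579/10.2 = 0.5469 µA.

I ≈ 0.547 µA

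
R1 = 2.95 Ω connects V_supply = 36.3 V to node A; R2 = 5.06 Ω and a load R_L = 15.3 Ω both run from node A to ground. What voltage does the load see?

V_out ≈ 20.4 V

First combine the lower leg with the load: R2 ‖ R_L = 3.802 Ω.
Now apply the divider: V_out = 36.3 × 0.5631 = 20.44 V.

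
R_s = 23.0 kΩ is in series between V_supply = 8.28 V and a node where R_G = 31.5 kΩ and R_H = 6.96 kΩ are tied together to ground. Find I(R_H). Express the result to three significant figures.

I ≈ 0.236 mA

Parallel bank: R_p = 1/(1/31.5 + 1/6.96) = 5.700 kΩ.
V_A by voltage divider: V_A = 8.28 × 5.700/(23.0 + 5.700) = 1.645 V.
Branch current I = V_A/R_H = 1.645/6.96 = 0.2363 mA.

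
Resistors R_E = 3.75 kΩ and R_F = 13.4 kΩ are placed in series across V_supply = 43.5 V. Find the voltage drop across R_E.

Total series resistance ΣR = 3.75 + 13.4 = 17.15 kΩ.
V = V_supply · R/ΣR = 43.5 × 0.2187 = 9.512 V.

V ≈ 9.51 V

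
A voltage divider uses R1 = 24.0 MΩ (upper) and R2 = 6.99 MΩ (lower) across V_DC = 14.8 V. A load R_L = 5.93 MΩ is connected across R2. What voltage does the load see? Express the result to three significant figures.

The load sits in parallel with R2, giving an effective lower resistance R2' = R2·R_L/(R2+R_L) = 3.208 MΩ.
Now apply the divider: V_out = 14.8 × 0.1179 = 1.745 V.
(Unloaded it would be 3.34 V; the load pulls it down.)

V_out ≈ 1.75 V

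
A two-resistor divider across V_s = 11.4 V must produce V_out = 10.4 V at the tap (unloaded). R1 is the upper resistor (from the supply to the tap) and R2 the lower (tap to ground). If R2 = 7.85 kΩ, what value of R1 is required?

V_out/V_s = R2/(R1+R2) = 0.9123.
R1 = R2·(1/k − 1) = 7.85 × 0.09615 = 0.7548 kΩ.

R1 ≈ 0.755 kΩ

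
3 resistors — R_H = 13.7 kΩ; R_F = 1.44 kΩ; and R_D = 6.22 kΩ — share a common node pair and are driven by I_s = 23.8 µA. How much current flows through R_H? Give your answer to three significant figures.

I ≈ 1.87 µA

Total conductance ΣG = 1/13.7 + 1/1.44 + 1/6.22 = 0.9282 (units of 1/kΩ).
R_H takes the fraction G_k/ΣG = 0.07299/0.9282 = 0.07864, so I = 23.8 × 0.07864 = 1.872 µA.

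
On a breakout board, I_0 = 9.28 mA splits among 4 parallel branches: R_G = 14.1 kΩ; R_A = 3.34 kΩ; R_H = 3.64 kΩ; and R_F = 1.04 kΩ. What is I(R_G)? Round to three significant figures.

I ≈ 0.410 mA

Total conductance ΣG = 1/14.1 + 1/3.34 + 1/3.64 + 1/1.04 = 1.607 (units of 1/kΩ).
Current divider: I(R_G) = I_0 · G_k/ΣG = 9.28 × (0.07092/1.607) = 9.28 × 0.04414 = 0.4097 mA.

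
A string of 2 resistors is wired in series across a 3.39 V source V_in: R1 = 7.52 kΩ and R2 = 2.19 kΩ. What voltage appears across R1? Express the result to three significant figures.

Series total: ΣR = 7.52 + 2.19 = 9.710 kΩ.
Voltage divider: V = V_in · (7.520 / 9.710) = 3.39 × 0.7745 = 2.625 V.

V ≈ 2.63 V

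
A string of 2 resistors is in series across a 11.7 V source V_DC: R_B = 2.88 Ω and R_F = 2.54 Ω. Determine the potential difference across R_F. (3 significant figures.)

Series total: ΣR = 2.88 + 2.54 = 5.420 Ω.
By the voltage-divider rule, V = 11.7 × 2.540/5.420 = 5.483 V.

V ≈ 5.48 V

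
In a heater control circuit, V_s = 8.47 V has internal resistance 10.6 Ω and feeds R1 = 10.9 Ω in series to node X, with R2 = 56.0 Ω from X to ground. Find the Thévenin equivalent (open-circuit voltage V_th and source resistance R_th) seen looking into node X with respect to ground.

R1' = 10.6 + 10.9 = 21.50 Ω (source resistance + R1).
Open-circuit (no load on X): V_th = V_s · R2/(R1' + R2) = 8.47 × 56.0/(21.50 + 56.0) = 6.120 V.
Zeroing V_s shorts the top of R1' to ground, so R_th = R1' ‖ R2 = 15.54 Ω.

V_th ≈ 6.12 V, R_th ≈ 15.5 Ω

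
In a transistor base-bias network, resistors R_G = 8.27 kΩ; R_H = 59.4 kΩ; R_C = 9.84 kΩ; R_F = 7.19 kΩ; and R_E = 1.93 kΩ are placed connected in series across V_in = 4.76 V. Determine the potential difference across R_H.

Total series resistance ΣR = 8.27 + 59.4 + 9.84 + 7.19 + 1.93 = 86.63 kΩ.
V = V_in · R/ΣR = 4.76 × 0.6857 = 3.264 V.

V ≈ 3.26 V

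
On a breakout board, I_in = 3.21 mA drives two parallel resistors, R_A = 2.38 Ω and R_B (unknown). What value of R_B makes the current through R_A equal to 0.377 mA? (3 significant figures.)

Two-branch current divider: I_A = I_in · R_B/(R_A + R_B).
0.377/3.21 = R_B/(R_A + R_B) → R_B = R_A · (0.1174)/(1 − 0.1174) = 2.38 × 0.1331 = 0.3167 Ω.

R_B ≈ 0.317 Ω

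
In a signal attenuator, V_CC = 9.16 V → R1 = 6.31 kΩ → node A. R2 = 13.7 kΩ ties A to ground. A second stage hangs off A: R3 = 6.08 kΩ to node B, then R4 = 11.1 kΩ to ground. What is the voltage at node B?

Looking into the second stage from A: R3 + R4 = 17.18 kΩ appears in parallel with R2.
R2 ‖ (R3+R4) = 7.622 kΩ.
V_A = 9.16 × 7.622/(6.31 + 7.622) = 5.011 V.
Stage 2 is unloaded, so V_B = V_A · R4/(R3+R4) = 5.011 × 11.1/17.18 = 3.238 V.

V_B ≈ 3.24 V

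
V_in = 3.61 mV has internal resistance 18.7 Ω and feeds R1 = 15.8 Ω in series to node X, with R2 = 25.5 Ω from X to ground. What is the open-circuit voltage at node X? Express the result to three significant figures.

V_th ≈ 1.53 mV

R1' = 18.7 + 15.8 = 34.50 Ω (source resistance + R1).
With X open, the divider is unloaded: V_th = 3.61 × 25.5/60.00 = 1.534 mV.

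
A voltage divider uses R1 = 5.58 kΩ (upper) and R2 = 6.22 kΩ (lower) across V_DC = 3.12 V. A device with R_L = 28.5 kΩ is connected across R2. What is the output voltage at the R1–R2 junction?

The load sits in parallel with R2, giving an effective lower resistance R2' = R2·R_L/(R2+R_L) = 5.106 kΩ.
Then V_out = V_DC · R2'/(R1 + R2') = 3.12 × 5.106/10.69 = 1.491 V.

V_out ≈ 1.49 V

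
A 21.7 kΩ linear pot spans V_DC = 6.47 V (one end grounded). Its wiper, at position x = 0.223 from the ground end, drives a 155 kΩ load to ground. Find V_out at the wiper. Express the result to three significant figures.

Split the track: R_lower = x·R_p = 4.839 kΩ, R_upper = (1−x)·R_p = 16.86 kΩ.
Lower segment in parallel with the load: 4.839 ‖ 155 = 4.693 kΩ.
Then V_out = V_DC · 4.693/(16.86 + 4.693) = 1.409 V.

V_out ≈ 1.41 V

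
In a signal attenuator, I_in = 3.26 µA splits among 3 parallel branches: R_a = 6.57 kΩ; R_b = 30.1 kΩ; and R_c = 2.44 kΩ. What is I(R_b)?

Conductances: ΣG = 1/6.57 + 1/30.1 + 1/2.44 = 0.5953 (1/kΩ).
By the current-divider rule, I = I_in · G_k/ΣG = 3.26 × 0.05581 = 0.1819 µA.

I ≈ 0.182 µA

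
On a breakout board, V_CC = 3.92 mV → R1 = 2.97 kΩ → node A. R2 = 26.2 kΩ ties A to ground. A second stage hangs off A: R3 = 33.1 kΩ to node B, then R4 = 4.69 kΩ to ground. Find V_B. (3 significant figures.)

V_B ≈ 0.408 mV

Node A sees R2 in parallel with the series input of stage 2, R3 + R4 = 37.79 kΩ.
Effective lower resistance at A: R2 ‖ 37.79 = 15.47 kΩ.
First divider: V_A = V_CC · 15.47/(2.97 + 15.47) = 3.289 mV.
V_B = V_A × 0.1241 = 0.4082 mV.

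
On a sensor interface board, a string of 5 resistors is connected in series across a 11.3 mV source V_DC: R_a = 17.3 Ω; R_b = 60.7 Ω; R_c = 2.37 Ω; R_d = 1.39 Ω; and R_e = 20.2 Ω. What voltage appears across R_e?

Total series resistance ΣR = 17.3 + 60.7 + 2.37 + 1.39 + 20.2 = 102.0 Ω.
By the voltage-divider rule, V = 11.3 × 20.20/102.0 = 2.239 mV.

V ≈ 2.24 mV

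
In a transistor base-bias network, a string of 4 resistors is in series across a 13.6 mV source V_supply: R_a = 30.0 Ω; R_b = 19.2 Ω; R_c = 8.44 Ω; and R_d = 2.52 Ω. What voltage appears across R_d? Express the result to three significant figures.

ΣR = 30.0 + 19.2 + 8.44 + 2.52 = 60.16 Ω.
Voltage divider: V = V_supply · (2.520 / 60.16) = 13.6 × 0.04189 = 0.5697 mV.

V ≈ 0.570 mV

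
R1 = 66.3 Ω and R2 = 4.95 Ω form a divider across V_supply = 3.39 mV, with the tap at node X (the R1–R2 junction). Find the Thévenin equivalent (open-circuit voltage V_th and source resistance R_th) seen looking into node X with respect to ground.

V_th ≈ 0.236 mV, R_th ≈ 4.61 Ω

V_th is the unloaded tap voltage: V_supply · R2/(R1+R2) = 3.39 × 0.06947 = 0.2355 mV.
With V_supply suppressed (replaced by a short), R_th = R1 ‖ R2 = (66.30 × 4.95)/(66.30 + 4.95) = 4.606 Ω.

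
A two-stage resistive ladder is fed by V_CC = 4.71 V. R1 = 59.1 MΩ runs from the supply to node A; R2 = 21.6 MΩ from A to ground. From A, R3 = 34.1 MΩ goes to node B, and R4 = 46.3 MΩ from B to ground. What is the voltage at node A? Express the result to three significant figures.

Node A sees R2 in parallel with the series input of stage 2, R3 + R4 = 80.40 MΩ.
R2 ‖ (R3+R4) = 17.03 MΩ.
First divider: V_A = V_CC · 17.03/(59.1 + 17.03) = 1.053 V.

V_A ≈ 1.05 V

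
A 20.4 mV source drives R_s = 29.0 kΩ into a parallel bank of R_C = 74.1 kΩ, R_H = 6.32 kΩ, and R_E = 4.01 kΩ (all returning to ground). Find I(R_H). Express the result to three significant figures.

I ≈ 0.244 µA

Combine the parallel branches: R_p = (1/74.1 + 1/6.32 + 1/4.01)⁻¹ = 2.375 kΩ.
Node voltage V_A = V_s · R_p/(R_s + R_p) = 20.4 × 0.07569 = 1.544 mV.
Branch current I = V_A/R_H = 1.544/6.32 = 0.2443 µA.
(Check via current divider: I_total = 0.6502 µA; share G_k/ΣG = 0.3757 → same result.)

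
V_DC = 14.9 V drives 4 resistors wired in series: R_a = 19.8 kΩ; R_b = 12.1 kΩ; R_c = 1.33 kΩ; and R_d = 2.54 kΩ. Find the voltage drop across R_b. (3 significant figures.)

V ≈ 5.04 V

Total series resistance ΣR = 19.8 + 12.1 + 1.33 + 2.54 = 35.77 kΩ.
By the voltage-divider rule, V = 14.9 × 12.10/35.77 = 5.040 V.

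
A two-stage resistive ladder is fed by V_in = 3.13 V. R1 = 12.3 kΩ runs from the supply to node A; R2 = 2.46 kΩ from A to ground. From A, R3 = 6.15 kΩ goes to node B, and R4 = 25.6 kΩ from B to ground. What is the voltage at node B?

V_B ≈ 0.395 V

Node A sees R2 in parallel with the series input of stage 2, R3 + R4 = 31.75 kΩ.
R2 ‖ (R3+R4) = 2.283 kΩ.
First divider: V_A = V_in · 2.283/(12.3 + 2.283) = 0.4900 V.
Then the unloaded second divider: V_B = V_A × R4/(R3+R4) = 0.4900 × 0.8063 = 0.3951 V.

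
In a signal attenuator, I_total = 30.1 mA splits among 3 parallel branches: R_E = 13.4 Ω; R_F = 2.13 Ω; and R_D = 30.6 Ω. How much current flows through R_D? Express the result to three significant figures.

I ≈ 1.71 mA

ΣG = 1/13.4 + 1/2.13 + 1/30.6 = 0.5768.
By the current-divider rule, I = I_total · G_k/ΣG = 30.1 × 0.05666 = 1.705 mA.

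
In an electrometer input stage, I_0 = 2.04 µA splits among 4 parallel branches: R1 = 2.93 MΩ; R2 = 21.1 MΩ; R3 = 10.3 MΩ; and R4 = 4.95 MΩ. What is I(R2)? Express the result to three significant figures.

ΣG = 1/2.93 + 1/21.1 + 1/10.3 + 1/4.95 = 0.6878.
R2 takes the fraction G_k/ΣG = 0.04739/0.6878 = 0.06891, so I = 2.04 × 0.06891 = 0.1406 µA.

I ≈ 0.141 µA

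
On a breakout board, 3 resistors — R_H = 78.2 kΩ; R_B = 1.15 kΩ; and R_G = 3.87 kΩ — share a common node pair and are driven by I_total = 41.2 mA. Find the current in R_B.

Total conductance ΣG = 1/78.2 + 1/1.15 + 1/3.87 = 1.141 (units of 1/kΩ).
Current divider: I(R_B) = I_total · G_k/ΣG = 41.2 × (0.8696/1.141) = 41.2 × 0.7623 = 31.41 mA.

I ≈ 31.4 mA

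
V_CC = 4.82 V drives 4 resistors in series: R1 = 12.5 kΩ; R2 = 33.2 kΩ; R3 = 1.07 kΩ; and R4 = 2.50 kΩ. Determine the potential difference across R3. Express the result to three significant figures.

ΣR = 12.5 + 33.2 + 1.07 + 2.50 = 49.27 kΩ.
By the voltage-divider rule, V = 4.82 × 1.070/49.27 = 0.1047 V.

V ≈ 0.105 V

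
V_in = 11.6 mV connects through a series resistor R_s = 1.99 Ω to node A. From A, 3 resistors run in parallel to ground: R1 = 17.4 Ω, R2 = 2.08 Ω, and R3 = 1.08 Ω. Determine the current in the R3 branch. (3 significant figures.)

Combine the parallel branches: R_p = (1/17.4 + 1/2.08 + 1/1.08)⁻¹ = 0.6830 Ω.
V_A by voltage divider: V_A = 11.6 × 0.6830/(1.99 + 0.6830) = 2.964 mV.
I(R3) = V_A / R3 = 2.964/1.08 = 2.744 mA.
(Check via current divider: I_total = 4.340 mA; share G_k/ΣG = 0.6324 → same result.)

I ≈ 2.74 mA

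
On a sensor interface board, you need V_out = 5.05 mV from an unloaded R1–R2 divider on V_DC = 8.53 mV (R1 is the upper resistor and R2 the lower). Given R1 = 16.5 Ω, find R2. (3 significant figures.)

V_out/V_DC = R2/(R1+R2) = 0.5920.
So R2 = R1 · V_out/(V_DC − V_out) = 16.5 × 5.05/(8.53 − 5.05) = 16.5 × 1.451 = 23.94 Ω.

R2 ≈ 23.9 Ω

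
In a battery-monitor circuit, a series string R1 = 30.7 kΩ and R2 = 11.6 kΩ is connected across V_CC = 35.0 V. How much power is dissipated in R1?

Series current I = V_CC/ΣR = 35.0/42.30 = 0.8274 mA.
P(R1) = I²·R1 = (0.8274)² × 30.7 = 21.02 mW.

P ≈ 21.0 mW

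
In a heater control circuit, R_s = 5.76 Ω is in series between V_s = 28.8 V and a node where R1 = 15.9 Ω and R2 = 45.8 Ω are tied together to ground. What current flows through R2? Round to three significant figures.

Combine the parallel branches: R_p = (1/15.9 + 1/45.8)⁻¹ = 11.80 Ω.
V_A by voltage divider: V_A = 28.8 × 11.80/(5.76 + 11.80) = 19.35 V.
Branch current I = V_A/R2 = 19.35/45.8 = 0.4226 A.

I ≈ 0.423 A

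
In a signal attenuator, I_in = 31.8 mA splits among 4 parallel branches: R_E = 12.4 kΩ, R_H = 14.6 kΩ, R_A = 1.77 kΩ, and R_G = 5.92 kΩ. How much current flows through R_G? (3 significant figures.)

I ≈ 6.08 mA

Total conductance ΣG = 1/12.4 + 1/14.6 + 1/1.77 + 1/5.92 = 0.8830 (units of 1/kΩ).
R_G takes the fraction G_k/ΣG = 0.1689/0.8830 = 0.1913, so I = 31.8 × 0.1913 = 6.083 mA.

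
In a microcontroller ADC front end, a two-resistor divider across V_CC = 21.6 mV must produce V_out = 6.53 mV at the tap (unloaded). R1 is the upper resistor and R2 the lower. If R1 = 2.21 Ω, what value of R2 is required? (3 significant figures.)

R2 ≈ 0.958 Ω

Required fraction k = V_out/V_CC = 0.3023.
So R2 = R1 · V_out/(V_CC − V_out) = 2.21 × 6.53/(21.6 − 6.53) = 2.21 × 0.4333 = 0.9576 Ω.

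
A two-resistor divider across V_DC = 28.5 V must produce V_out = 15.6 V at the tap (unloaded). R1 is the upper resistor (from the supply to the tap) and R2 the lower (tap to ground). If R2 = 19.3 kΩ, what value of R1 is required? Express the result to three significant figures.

R1 ≈ 16.0 kΩ

Required fraction k = V_out/V_DC = 0.5474.
Rearranging, R1 = R2·(1−k)/k = 19.3 × 0.8269 = 15.96 kΩ.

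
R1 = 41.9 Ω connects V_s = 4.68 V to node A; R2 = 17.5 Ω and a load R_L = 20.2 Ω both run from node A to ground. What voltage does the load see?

First combine the lower leg with the load: R2 ‖ R_L = 9.377 Ω.
Then V_out = V_s · R2'/(R1 + R2') = 4.68 × 9.377/51.28 = 0.8558 V.

V_out ≈ 0.856 V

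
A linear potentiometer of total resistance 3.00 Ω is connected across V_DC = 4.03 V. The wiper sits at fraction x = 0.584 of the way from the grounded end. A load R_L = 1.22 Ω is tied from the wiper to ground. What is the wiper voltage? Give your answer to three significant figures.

V_out ≈ 1.47 V

Lower segment x·R_p = 1.752 Ω; upper segment (1−x)·R_p = 1.248 Ω.
R_L loads the lower segment: effective lower R = 0.7192 Ω.
V_out = 4.03 × 0.7192/(1.248 + 0.7192) = 1.473 V.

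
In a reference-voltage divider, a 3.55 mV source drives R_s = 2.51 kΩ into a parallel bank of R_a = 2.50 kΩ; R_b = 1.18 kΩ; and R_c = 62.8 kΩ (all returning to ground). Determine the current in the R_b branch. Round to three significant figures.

Combine the parallel branches: R_p = (1/2.50 + 1/1.18 + 1/62.8)⁻¹ = 0.7915 kΩ.
V_A by voltage divider: V_A = 3.55 × 0.7915/(2.51 + 0.7915) = 0.8511 mV.
I(R_b) = V_A / R_b = 0.8511/1.18 = 0.7213 µA.

I ≈ 0.721 µA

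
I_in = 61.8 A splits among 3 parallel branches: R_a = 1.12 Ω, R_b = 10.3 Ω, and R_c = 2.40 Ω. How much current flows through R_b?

ΣG = 1/1.12 + 1/10.3 + 1/2.40 = 1.407.
By the current-divider rule, I = I_in · G_k/ΣG = 61.8 × 0.06902 = 4.266 A.

I ≈ 4.27 A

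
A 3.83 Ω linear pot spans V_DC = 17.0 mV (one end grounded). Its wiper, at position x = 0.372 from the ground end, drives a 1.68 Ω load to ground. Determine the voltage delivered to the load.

The pot divides into 2.405 Ω above the wiper and 1.425 Ω below.
R_L loads the lower segment: effective lower R = 0.7709 Ω.
Loaded-divider output: V_out = 17.0 × 0.2427 = 4.126 mV.

V_out ≈ 4.13 mV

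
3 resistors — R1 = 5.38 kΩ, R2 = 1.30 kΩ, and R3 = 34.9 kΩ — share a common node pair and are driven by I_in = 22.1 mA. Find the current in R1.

I ≈ 4.18 mA

Conductances: ΣG = 1/5.38 + 1/1.30 + 1/34.9 = 0.9838 (1/kΩ).
Current divider: I(R1) = I_in · G_k/ΣG = 22.1 × (0.1859/0.9838) = 22.1 × 0.1889 = 4.176 mA.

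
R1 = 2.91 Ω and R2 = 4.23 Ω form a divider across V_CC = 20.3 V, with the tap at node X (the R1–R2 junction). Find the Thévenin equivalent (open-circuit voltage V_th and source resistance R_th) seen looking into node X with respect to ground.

V_th is the unloaded tap voltage: V_CC · R2/(R1+R2) = 20.3 × 0.5924 = 12.03 V.
Looking into X with the source shorted: R_th = R1·R2/(R1+R2) = 2.910 × 4.23/7.140 = 1.724 Ω.

V_th ≈ 12.0 V, R_th ≈ 1.72 Ω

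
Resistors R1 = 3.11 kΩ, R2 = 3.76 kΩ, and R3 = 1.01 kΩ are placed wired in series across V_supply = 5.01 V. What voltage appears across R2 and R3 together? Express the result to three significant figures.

V ≈ 3.03 V

Total series resistance ΣR = 3.11 + 3.76 + 1.01 = 7.880 kΩ.
R_{R2..R3} = 3.76 + 1.01 = 4.770 kΩ.
V = V_supply · R/ΣR = 5.01 × 0.6053 = 3.033 V.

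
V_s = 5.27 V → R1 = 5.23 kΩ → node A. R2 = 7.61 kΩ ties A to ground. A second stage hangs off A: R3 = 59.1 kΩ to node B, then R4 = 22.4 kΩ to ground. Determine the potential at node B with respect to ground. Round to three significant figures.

V_B ≈ 0.827 V

Looking into the second stage from A: R3 + R4 = 81.50 kΩ appears in parallel with R2.
Effective lower resistance at A: R2 ‖ 81.50 = 6.960 kΩ.
First divider: V_A = V_s · 6.960/(5.23 + 6.960) = 3.009 V.
Then the unloaded second divider: V_B = V_A × R4/(R3+R4) = 3.009 × 0.2748 = 0.8270 V.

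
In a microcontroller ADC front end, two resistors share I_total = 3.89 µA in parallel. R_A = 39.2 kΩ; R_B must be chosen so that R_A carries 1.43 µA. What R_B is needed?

R_B ≈ 22.8 kΩ

In a two-way split, I_A/I_total = R_B/(R_A + R_B).
With f = 0.3676, R_B = R_A · f/(1−f) = 39.2 × 0.5813 = 22.79 kΩ.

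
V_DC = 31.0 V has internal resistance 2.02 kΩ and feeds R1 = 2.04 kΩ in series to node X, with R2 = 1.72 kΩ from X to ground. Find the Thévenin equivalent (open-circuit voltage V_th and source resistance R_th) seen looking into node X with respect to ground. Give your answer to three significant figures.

V_th ≈ 9.22 V, R_th ≈ 1.21 kΩ

R1' = 2.02 + 2.04 = 4.060 kΩ (source resistance + R1).
Open-circuit (no load on X): V_th = V_DC · R2/(R1' + R2) = 31.0 × 1.72/(4.060 + 1.72) = 9.225 V.
With V_DC suppressed (replaced by a short), R_th = R1' ‖ R2 = (4.060 × 1.72)/(4.060 + 1.72) = 1.208 kΩ.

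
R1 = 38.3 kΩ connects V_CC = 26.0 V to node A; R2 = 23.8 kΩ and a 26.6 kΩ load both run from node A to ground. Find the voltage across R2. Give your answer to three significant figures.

The load sits in parallel with R2, giving an effective lower resistance R2' = R2·R_L/(R2+R_L) = 12.56 kΩ.
Voltage divider with the loaded lower leg: V_out = 26.0 × 12.56/(38.3 + 12.56) = 26.0 × 0.2470 = 6.421 V.
(Unloaded it would be 9.96 V; the load pulls it down.)

V_out ≈ 6.42 V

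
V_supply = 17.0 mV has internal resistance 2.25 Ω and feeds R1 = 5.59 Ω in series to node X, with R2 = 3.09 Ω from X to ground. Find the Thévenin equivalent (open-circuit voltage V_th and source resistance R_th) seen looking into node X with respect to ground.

R1' = 2.25 + 5.59 = 7.840 Ω (source resistance + R1).
V_th is the unloaded tap voltage: V_supply · R2/(R1'+R2) = 17.0 × 0.2827 = 4.806 mV.
Looking into X with the source shorted: R_th = R1'·R2/(R1'+R2) = 7.840 × 3.09/10.93 = 2.216 Ω.

V_th ≈ 4.81 mV, R_th ≈ 2.22 Ω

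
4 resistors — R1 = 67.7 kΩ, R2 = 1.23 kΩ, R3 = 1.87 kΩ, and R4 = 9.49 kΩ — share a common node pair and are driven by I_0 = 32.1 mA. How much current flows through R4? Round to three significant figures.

ΣG = 1/67.7 + 1/1.23 + 1/1.87 + 1/9.49 = 1.468.
R4 takes the fraction G_k/ΣG = 0.1054/1.468 = 0.07178, so I = 32.1 × 0.07178 = 2.304 mA.

I ≈ 2.30 mA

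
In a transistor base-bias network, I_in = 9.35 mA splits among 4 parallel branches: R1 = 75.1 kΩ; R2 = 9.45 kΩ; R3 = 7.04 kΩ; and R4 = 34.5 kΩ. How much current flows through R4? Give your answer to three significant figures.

ΣG = 1/75.1 + 1/9.45 + 1/7.04 + 1/34.5 = 0.2902.
By the current-divider rule, I = I_in · G_k/ΣG = 9.35 × 0.09989 = 0.9340 mA.

I ≈ 0.934 mA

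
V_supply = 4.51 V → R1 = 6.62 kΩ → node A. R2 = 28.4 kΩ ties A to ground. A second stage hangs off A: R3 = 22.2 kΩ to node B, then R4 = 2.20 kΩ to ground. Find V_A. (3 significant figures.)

V_A ≈ 3.00 V

Looking into the second stage from A: R3 + R4 = 24.40 kΩ appears in parallel with R2.
Effective lower resistance at A: R2 ‖ 24.40 = 13.12 kΩ.
V_A = 4.51 × 13.12/(6.62 + 13.12) = 2.998 V.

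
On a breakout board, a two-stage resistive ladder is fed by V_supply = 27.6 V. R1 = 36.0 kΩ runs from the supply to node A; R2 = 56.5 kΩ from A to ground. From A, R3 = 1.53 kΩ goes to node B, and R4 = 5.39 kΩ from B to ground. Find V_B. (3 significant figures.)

Node A sees R2 in parallel with the series input of stage 2, R3 + R4 = 6.920 kΩ.
R2 ‖ (R3+R4) = 6.165 kΩ.
So V_A = 27.6 × 0.1462 = 4.035 V.
Stage 2 is unloaded, so V_B = V_A · R4/(R3+R4) = 4.035 × 5.39/6.920 = 3.143 V.

V_B ≈ 3.14 V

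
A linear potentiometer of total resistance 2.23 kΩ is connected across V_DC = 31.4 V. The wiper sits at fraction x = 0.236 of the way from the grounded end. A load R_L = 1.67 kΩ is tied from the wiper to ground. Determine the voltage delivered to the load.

Split the track: R_lower = x·R_p = 0.5263 kΩ, R_upper = (1−x)·R_p = 1.704 kΩ.
R_L loads the lower segment: effective lower R = 0.4002 kΩ.
Then V_out = V_DC · 0.4002/(1.704 + 0.4002) = 5.972 V.

V_out ≈ 5.97 V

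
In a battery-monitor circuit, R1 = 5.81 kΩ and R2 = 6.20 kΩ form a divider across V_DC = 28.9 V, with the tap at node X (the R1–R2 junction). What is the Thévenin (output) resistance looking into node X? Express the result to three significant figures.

With V_DC suppressed (replaced by a short), R_th = R1 ‖ R2 = (5.810 × 6.20)/(5.810 + 6.20) = 2.999 kΩ.

R_th ≈ 3.00 kΩ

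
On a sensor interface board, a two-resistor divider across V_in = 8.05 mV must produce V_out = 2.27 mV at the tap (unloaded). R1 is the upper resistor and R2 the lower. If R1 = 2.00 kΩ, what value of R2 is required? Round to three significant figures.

The divider ratio is R2/(R1+R2) = 2.27/8.05 = 0.2820.
R2 = R1 · 0.2820/(1 − 0.2820) = 0.7855 kΩ.

R2 ≈ 0.785 kΩ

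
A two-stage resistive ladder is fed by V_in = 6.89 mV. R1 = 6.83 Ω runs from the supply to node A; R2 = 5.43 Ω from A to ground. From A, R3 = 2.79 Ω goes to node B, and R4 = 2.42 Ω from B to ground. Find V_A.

The second stage (R3 + R4 = 5.210 Ω) loads node A in parallel with R2.
Effective lower resistance at A: R2 ‖ 5.210 = 2.659 Ω.
So V_A = 6.89 × 0.2802 = 1.931 mV.

V_A ≈ 1.93 mV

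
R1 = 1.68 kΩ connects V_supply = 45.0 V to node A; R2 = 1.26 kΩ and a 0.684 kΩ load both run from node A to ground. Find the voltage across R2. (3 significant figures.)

R2 ‖ R_L = (1.26 × 0.684)/(1.26 + 0.684) = 0.4433 kΩ.
Then V_out = V_supply · R2'/(R1 + R2') = 45.0 × 0.4433/2.123 = 9.396 V.

V_out ≈ 9.40 V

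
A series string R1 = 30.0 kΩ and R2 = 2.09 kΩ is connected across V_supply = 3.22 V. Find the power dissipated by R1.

ΣR = 32.09 kΩ → I = 3.22/32.09 = 0.1003 mA.
V(R1) = I·R = 3.010 V; P = V·I = 3.010 × 0.1003 = 0.3021 mW.

P ≈ 0.302 mW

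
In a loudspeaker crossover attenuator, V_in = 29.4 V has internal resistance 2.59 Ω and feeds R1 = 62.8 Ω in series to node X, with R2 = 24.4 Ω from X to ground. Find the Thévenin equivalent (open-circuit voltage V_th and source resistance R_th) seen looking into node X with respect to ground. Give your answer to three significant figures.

V_th ≈ 7.99 V, R_th ≈ 17.8 Ω

R1' = 2.59 + 62.8 = 65.39 Ω (source resistance + R1).
With X open, the divider is unloaded: V_th = 29.4 × 24.4/89.79 = 7.989 V.
Looking into X with the source shorted: R_th = R1'·R2/(R1'+R2) = 65.39 × 24.4/89.79 = 17.77 Ω.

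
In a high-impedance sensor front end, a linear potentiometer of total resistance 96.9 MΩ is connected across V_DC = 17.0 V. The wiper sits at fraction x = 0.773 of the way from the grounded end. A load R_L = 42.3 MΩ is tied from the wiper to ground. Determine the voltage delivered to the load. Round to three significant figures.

Lower segment x·R_p = 74.90 MΩ; upper segment (1−x)·R_p = 22.00 MΩ.
(x·R_p) ‖ R_L = 27.03 MΩ.
V_out = 17.0 × 27.03/(22.00 + 27.03) = 9.373 V.

V_out ≈ 9.37 V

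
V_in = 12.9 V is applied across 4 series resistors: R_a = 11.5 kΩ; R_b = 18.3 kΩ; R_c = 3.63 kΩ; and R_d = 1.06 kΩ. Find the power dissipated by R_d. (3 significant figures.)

Series current I = V_in/ΣR = 12.9/34.49 = 0.3740 mA.
P = I²R = 0.1399 × 1.06 = 0.1483 mW.

P ≈ 0.148 mW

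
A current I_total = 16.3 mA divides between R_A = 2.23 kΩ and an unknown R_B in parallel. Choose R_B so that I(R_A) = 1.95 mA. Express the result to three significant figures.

In a two-way split, I_A/I_total = R_B/(R_A + R_B).
1.95/16.3 = R_B/(R_A + R_B) → R_B = R_A · (0.1196)/(1 − 0.1196) = 2.23 × 0.1359 = 0.3030 kΩ.

R_B ≈ 0.303 kΩ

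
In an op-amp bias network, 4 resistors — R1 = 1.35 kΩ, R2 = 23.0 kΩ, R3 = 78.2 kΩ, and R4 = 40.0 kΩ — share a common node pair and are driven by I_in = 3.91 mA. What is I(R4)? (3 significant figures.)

Conductances: ΣG = 1/1.35 + 1/23.0 + 1/78.2 + 1/40.0 = 0.8220 (1/kΩ).
By the current-divider rule, I = I_in · G_k/ΣG = 3.91 × 0.03041 = 0.1189 mA.

I ≈ 0.119 mA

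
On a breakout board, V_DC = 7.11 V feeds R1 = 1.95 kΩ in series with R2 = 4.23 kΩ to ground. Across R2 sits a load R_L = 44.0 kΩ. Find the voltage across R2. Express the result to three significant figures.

First combine the lower leg with the load: R2 ‖ R_L = 3.859 kΩ.
Then V_out = V_DC · R2'/(R1 + R2') = 7.11 × 3.859/5.809 = 4.723 V.

V_out ≈ 4.72 V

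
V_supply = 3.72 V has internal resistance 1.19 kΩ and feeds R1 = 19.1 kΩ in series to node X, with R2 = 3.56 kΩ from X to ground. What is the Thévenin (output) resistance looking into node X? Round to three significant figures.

R1' = 1.19 + 19.1 = 20.29 kΩ (source resistance + R1).
Zeroing V_supply shorts the top of R1' to ground, so R_th = R1' ‖ R2 = 3.029 kΩ.

R_th ≈ 3.03 kΩ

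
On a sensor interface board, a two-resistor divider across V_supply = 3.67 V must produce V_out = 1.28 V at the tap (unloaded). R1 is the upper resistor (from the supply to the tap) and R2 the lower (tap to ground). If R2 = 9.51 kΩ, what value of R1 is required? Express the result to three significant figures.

V_out/V_supply = R2/(R1+R2) = 0.3488.
Rearranging, R1 = R2·(1−k)/k = 9.51 × 1.867 = 17.76 kΩ.

R1 ≈ 17.8 kΩ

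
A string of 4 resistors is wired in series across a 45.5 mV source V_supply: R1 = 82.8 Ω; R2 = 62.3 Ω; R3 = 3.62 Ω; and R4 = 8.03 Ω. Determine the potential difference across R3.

Total series resistance ΣR = 82.8 + 62.3 + 3.62 + 8.03 = 156.8 Ω.
By the voltage-divider rule, V = 45.5 × 3.620/156.8 = 1.051 mV.

V ≈ 1.05 mV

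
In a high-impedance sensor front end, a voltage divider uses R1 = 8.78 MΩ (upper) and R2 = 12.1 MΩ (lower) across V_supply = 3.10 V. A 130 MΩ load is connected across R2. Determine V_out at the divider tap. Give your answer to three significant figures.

V_out ≈ 1.73 V

The load sits in parallel with R2, giving an effective lower resistance R2' = R2·R_L/(R2+R_L) = 11.07 MΩ.
Voltage divider with the loaded lower leg: V_out = 3.10 × 11.07/(8.78 + 11.07) = 3.10 × 0.5577 = 1.729 V.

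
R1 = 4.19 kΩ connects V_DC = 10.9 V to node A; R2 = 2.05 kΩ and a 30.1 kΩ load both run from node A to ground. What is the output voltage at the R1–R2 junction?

The load sits in parallel with R2, giving an effective lower resistance R2' = R2·R_L/(R2+R_L) = 1.919 kΩ.
Voltage divider with the loaded lower leg: V_out = 10.9 × 1.919/(4.19 + 1.919) = 10.9 × 0.3142 = 3.424 V.

V_out ≈ 3.42 V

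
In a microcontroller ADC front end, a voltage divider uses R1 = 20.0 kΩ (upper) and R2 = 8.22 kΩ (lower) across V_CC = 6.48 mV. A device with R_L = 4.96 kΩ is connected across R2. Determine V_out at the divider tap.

V_out ≈ 0.868 mV

R2 ‖ R_L = (8.22 × 4.96)/(8.22 + 4.96) = 3.093 kΩ.
Voltage divider with the loaded lower leg: V_out = 6.48 × 3.093/(20.0 + 3.093) = 6.48 × 0.1340 = 0.8680 mV.
(Unloaded it would be 1.89 mV; the load pulls it down.)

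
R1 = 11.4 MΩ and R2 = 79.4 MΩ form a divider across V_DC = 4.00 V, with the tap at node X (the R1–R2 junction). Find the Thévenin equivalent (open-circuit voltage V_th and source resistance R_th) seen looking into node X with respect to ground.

V_th ≈ 3.50 V, R_th ≈ 9.97 MΩ

With X open, the divider is unloaded: V_th = 4.00 × 79.4/90.80 = 3.498 V.
Looking into X with the source shorted: R_th = R1·R2/(R1+R2) = 11.40 × 79.4/90.80 = 9.969 MΩ.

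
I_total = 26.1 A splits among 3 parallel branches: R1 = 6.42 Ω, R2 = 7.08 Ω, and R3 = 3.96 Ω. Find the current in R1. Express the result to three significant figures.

Conductances: ΣG = 1/6.42 + 1/7.08 + 1/3.96 = 0.5495 (1/Ω).
R1 takes the fraction G_k/ΣG = 0.1558/0.5495 = 0.2834, so I = 26.1 × 0.2834 = 7.398 A.

I ≈ 7.40 A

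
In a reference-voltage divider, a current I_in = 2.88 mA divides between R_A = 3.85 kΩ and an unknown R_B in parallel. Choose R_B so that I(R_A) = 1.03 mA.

R_B ≈ 2.14 kΩ

The fraction through R_A equals R_B/(R_A+R_B).
1.03/2.88 = R_B/(R_A + R_B) → R_B = R_A · (0.3576)/(1 − 0.3576) = 3.85 × 0.5568 = 2.144 kΩ.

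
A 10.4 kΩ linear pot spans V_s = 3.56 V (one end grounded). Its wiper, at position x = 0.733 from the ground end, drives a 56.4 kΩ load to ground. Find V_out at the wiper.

V_out ≈ 2.52 V

Lower segment x·R_p = 7.623 kΩ; upper segment (1−x)·R_p = 2.777 kΩ.
Lower segment in parallel with the load: 7.623 ‖ 56.4 = 6.716 kΩ.
Loaded-divider output: V_out = 3.56 × 0.7075 = 2.519 V.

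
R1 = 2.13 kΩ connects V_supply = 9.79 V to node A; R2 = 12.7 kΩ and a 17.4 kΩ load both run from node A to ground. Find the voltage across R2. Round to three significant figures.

The load sits in parallel with R2, giving an effective lower resistance R2' = R2·R_L/(R2+R_L) = 7.342 kΩ.
Voltage divider with the loaded lower leg: V_out = 9.79 × 7.342/(2.13 + 7.342) = 9.79 × 0.7751 = 7.588 V.

V_out ≈ 7.59 V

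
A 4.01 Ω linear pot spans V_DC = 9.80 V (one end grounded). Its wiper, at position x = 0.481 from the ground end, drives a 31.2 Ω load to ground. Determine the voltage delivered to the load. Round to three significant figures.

V_out ≈ 4.57 V

The pot divides into 2.081 Ω above the wiper and 1.929 Ω below.
R_L loads the lower segment: effective lower R = 1.817 Ω.
V_out = 9.80 × 1.817/(2.081 + 1.817) = 4.567 V.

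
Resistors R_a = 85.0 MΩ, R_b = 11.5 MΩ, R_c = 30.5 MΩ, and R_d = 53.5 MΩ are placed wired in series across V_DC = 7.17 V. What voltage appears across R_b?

ΣR = 85.0 + 11.5 + 30.5 + 53.5 = 180.5 MΩ.
By the voltage-divider rule, V = 7.17 × 11.50/180.5 = 0.4568 V.

V ≈ 0.457 V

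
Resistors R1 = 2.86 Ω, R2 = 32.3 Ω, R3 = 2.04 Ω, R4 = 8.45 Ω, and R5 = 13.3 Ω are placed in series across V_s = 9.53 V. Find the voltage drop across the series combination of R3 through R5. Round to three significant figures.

ΣR = 2.86 + 32.3 + 2.04 + 8.45 + 13.3 = 58.95 Ω.
R_{R3..R5} = 2.04 + 8.45 + 13.3 = 23.79 Ω.
By the voltage-divider rule, V = 9.53 × 23.79/58.95 = 3.846 V.

V ≈ 3.85 V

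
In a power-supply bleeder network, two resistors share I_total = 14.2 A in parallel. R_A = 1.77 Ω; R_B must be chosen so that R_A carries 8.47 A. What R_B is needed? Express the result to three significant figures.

R_B ≈ 2.62 Ω

In a two-way split, I_A/I_total = R_B/(R_A + R_B).
8.47/14.2 = R_B/(R_A + R_B) → R_B = R_A · (0.5965)/(1 − 0.5965) = 1.77 × 1.478 = 2.616 Ω.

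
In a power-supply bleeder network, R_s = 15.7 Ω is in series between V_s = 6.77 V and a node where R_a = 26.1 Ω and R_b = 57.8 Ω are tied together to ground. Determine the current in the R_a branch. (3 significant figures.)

Equivalent of the parallel group: R_p = 17.98 Ω.
V_A by voltage divider: V_A = 6.77 × 17.98/(15.7 + 17.98) = 3.614 V.
Branch current I = V_A/R_a = 3.614/26.1 = 0.1385 A.
(Equivalently: I_total = 0.2010 A, then current-divider fraction G_k/ΣG = 0.6889.)

I ≈ 0.138 A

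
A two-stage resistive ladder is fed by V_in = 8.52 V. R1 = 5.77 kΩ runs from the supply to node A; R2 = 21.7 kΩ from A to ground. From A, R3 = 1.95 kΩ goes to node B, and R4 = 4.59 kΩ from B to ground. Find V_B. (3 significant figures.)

Looking into the second stage from A: R3 + R4 = 6.540 kΩ appears in parallel with R2.
R2 ‖ (R3+R4) = 5.025 kΩ.
V_A = 8.52 × 5.025/(5.77 + 5.025) = 3.966 V.
Then the unloaded second divider: V_B = V_A × R4/(R3+R4) = 3.966 × 0.7018 = 2.784 V.

V_B ≈ 2.78 V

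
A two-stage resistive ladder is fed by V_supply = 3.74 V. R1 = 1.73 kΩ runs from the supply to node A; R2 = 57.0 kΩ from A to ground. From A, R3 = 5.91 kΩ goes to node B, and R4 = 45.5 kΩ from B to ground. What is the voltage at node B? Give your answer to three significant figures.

V_B ≈ 3.11 V

Node A sees R2 in parallel with the series input of stage 2, R3 + R4 = 51.41 kΩ.
R2 ‖ (R3+R4) = 27.03 kΩ.
V_A = 3.74 × 27.03/(1.73 + 27.03) = 3.515 V.
V_B = V_A × 0.8850 = 3.111 V.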